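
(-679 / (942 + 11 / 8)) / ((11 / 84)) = -456288 / 83017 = -5.50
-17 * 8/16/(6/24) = -34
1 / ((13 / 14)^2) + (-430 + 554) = 21152 / 169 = 125.16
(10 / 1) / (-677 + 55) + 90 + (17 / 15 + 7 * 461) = 15479017 / 4665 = 3318.12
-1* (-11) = 11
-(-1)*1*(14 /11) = 14 /11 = 1.27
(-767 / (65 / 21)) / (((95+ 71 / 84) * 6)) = -17346 / 40255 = -0.43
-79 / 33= -2.39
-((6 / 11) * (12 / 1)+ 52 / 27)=-8.47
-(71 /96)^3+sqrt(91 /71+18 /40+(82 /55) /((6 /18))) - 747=-661255703 /884736+sqrt(378445265) /7810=-744.91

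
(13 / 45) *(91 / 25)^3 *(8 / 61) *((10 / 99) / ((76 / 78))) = 1018827992 / 5378484375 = 0.19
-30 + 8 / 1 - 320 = -342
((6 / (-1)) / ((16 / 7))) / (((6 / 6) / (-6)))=63 / 4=15.75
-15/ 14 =-1.07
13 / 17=0.76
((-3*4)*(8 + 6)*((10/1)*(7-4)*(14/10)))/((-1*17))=7056/17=415.06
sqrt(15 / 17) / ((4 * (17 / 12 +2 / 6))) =sqrt(255) / 119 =0.13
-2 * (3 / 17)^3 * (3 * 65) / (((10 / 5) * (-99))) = 585 / 54043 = 0.01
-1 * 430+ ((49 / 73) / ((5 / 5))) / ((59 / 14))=-1851324 / 4307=-429.84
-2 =-2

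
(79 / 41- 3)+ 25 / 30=-59 / 246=-0.24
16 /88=2 /11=0.18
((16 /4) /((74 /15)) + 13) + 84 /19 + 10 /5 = 14223 /703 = 20.23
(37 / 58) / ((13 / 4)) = 0.20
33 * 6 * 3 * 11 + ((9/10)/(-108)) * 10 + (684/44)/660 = 23718203/3630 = 6533.94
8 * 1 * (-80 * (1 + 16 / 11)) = -17280 / 11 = -1570.91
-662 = -662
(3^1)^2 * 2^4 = 144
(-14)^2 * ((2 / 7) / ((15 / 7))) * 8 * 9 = 9408 / 5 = 1881.60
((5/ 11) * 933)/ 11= 4665/ 121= 38.55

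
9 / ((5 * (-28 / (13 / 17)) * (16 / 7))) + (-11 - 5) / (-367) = 44101 / 1996480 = 0.02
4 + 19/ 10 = 59/ 10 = 5.90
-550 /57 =-9.65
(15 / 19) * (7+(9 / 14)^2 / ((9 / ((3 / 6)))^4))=8890565 / 1608768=5.53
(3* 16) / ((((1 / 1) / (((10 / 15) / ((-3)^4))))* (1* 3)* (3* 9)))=32 / 6561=0.00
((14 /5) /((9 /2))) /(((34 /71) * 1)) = 994 /765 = 1.30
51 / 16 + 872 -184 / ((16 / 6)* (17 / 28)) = 207139 / 272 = 761.54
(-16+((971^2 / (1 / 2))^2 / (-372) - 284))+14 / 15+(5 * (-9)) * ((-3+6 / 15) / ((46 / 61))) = -68152769290987 / 7130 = -9558593168.44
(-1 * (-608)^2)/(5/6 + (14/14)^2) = -201634.91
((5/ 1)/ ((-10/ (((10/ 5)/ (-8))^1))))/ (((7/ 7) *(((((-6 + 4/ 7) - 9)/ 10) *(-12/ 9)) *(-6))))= -35/ 3232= -0.01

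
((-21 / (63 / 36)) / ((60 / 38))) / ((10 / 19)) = -361 / 25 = -14.44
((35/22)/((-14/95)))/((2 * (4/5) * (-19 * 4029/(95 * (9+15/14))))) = 558125/6618304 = 0.08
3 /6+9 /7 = 25 /14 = 1.79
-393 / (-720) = 131 / 240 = 0.55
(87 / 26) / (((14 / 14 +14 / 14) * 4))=87 / 208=0.42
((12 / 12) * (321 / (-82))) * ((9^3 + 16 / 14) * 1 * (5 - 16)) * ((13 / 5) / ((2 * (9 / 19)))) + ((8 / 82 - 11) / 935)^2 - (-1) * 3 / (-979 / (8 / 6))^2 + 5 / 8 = 56248153722678348329 / 651866969276600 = 86287.78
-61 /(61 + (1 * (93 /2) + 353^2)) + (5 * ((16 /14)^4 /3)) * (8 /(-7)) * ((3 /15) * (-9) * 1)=24518211178 /4192220431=5.85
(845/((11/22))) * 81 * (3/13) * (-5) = -157950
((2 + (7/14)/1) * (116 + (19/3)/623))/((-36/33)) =-11925265/44856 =-265.86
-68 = -68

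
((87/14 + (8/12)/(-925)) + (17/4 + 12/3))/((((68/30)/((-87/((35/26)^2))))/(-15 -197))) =103028949426/1586375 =64946.15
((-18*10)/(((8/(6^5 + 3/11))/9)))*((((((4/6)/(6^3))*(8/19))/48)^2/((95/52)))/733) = -370669/430044813792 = -0.00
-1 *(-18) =18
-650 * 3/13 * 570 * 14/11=-108818.18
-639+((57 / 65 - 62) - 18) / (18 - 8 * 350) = -115545227 / 180830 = -638.97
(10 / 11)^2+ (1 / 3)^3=2821 / 3267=0.86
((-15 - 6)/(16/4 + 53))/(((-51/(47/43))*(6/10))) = 0.01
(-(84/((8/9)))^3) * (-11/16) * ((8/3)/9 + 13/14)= 181927053/256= 710652.55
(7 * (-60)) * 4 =-1680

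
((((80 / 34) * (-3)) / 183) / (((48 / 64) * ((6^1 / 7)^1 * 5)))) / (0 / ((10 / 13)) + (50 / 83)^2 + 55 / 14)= -10801952 / 3862882035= -0.00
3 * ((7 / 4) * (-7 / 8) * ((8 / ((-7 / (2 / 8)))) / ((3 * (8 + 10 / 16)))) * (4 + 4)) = 28 / 69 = 0.41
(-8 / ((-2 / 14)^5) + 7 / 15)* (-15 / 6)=-2016847 / 6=-336141.17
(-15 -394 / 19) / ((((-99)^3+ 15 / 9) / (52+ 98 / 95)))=5131203 / 2627080030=0.00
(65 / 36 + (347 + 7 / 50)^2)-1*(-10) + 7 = 1355906083 / 11250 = 120524.99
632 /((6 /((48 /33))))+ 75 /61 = 154.44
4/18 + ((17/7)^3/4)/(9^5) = 18008297/81015228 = 0.22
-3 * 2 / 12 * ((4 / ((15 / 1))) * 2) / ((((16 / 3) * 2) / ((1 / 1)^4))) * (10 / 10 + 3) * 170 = -17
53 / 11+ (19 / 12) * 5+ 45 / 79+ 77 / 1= 941695 / 10428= 90.30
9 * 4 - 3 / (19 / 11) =651 / 19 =34.26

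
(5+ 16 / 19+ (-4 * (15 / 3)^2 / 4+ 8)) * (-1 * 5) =1060 / 19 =55.79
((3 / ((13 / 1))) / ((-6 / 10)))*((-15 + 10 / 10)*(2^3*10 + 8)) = 6160 / 13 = 473.85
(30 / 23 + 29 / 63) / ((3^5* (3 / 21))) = 2557 / 50301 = 0.05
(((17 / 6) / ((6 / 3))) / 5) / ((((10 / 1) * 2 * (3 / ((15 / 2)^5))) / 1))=112.06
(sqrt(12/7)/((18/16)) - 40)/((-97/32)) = 1280/97 - 512*sqrt(21)/6111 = 12.81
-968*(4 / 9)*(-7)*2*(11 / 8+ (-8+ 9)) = 14304.89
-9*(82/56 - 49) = 11979/28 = 427.82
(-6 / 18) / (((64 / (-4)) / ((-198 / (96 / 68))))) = -187 / 64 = -2.92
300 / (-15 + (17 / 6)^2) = -10800 / 251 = -43.03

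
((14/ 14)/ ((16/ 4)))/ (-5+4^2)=1/ 44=0.02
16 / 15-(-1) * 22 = 346 / 15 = 23.07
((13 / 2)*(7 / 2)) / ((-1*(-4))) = 5.69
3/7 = 0.43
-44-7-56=-107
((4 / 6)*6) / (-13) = -4 / 13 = -0.31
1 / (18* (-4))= -1 / 72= -0.01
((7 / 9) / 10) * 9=7 / 10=0.70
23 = 23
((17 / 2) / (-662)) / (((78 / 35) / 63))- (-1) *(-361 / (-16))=1528393 / 68848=22.20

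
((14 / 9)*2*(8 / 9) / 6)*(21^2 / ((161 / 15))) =3920 / 207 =18.94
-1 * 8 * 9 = -72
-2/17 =-0.12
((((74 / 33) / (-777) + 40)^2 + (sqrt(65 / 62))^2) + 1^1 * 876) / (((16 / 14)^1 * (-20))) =-73748326361 / 680581440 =-108.36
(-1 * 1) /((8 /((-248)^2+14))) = -30759 /4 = -7689.75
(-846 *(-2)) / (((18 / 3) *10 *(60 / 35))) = 329 / 20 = 16.45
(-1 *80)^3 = -512000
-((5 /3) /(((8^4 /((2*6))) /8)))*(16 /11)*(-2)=5 /44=0.11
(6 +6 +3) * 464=6960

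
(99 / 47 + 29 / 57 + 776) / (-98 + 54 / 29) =-30245695 / 3734526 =-8.10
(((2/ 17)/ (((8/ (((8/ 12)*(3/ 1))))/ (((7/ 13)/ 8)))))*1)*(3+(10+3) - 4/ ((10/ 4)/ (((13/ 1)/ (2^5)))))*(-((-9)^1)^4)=-14099589/ 70720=-199.37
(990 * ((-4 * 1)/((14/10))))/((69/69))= -2828.57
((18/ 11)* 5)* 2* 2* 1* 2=720/ 11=65.45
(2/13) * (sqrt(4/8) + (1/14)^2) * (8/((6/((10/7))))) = 20/13377 + 40 * sqrt(2)/273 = 0.21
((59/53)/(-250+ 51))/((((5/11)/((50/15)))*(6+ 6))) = -649/189846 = -0.00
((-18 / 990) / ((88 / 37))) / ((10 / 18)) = -333 / 24200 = -0.01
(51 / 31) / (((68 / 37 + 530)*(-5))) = -1887 / 3050090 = -0.00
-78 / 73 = -1.07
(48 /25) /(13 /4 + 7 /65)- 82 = -118478 /1455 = -81.43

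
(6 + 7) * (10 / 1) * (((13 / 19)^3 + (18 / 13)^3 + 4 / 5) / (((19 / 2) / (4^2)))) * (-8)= -145622721024 / 22024249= -6611.93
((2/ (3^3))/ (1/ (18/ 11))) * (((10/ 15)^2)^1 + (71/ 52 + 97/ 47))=85205/ 181467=0.47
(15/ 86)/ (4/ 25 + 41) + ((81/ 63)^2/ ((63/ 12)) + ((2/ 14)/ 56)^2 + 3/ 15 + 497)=497.52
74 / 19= 3.89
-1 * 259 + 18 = -241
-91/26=-7/2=-3.50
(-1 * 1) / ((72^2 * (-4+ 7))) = -1 / 15552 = -0.00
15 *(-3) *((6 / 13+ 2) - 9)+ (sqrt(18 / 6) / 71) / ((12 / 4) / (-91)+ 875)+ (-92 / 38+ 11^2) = 91 *sqrt(3) / 5653162+ 101964 / 247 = 412.81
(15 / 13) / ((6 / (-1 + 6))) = 0.96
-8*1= -8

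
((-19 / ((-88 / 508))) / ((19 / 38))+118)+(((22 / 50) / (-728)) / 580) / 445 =337.36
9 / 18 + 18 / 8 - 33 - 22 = -209 / 4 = -52.25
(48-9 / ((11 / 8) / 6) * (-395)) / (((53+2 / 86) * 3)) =306676 / 3135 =97.82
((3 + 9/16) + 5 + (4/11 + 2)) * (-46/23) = -1923/88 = -21.85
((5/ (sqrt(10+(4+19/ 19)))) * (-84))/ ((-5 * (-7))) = -4 * sqrt(15)/ 5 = -3.10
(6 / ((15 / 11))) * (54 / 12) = 99 / 5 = 19.80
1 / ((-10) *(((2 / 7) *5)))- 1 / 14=-99 / 700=-0.14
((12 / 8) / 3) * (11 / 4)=11 / 8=1.38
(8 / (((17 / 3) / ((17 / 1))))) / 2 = 12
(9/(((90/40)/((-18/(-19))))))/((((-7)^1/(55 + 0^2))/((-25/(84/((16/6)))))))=22000/931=23.63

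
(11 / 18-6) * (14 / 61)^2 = -9506 / 33489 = -0.28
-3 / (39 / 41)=-41 / 13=-3.15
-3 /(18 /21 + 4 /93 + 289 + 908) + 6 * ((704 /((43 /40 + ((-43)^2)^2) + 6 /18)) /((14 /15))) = -2644000594119 /2239519748338159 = -0.00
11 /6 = 1.83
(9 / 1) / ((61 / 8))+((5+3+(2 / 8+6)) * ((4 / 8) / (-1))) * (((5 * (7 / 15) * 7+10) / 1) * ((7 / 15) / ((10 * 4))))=-295327 / 292800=-1.01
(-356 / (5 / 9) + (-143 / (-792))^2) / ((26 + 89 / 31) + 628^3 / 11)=-5663563631 / 199010586277440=-0.00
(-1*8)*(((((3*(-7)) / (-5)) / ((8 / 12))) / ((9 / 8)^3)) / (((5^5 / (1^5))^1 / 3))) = -14336 / 421875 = -0.03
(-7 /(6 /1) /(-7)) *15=5 /2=2.50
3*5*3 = 45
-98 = -98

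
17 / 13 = 1.31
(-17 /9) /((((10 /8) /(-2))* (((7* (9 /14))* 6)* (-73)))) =-136 /88695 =-0.00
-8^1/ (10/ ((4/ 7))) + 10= 334/ 35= 9.54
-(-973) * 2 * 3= 5838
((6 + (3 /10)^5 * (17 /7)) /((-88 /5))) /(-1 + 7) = -1401377 /24640000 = -0.06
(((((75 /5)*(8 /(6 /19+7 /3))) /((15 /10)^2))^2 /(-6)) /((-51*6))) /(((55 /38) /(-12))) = -70236160 /38374083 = -1.83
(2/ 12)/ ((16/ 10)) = 5/ 48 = 0.10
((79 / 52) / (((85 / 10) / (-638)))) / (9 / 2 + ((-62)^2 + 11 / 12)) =-302412 / 10208653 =-0.03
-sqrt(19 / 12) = -sqrt(57) / 6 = -1.26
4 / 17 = 0.24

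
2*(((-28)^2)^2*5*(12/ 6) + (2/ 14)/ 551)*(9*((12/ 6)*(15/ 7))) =12801932237340/ 26999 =474163200.02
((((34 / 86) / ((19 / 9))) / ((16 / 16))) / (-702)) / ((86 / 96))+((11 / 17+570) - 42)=4104387549 / 7763951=528.65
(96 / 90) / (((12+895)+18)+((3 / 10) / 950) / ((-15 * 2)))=304000 / 263624997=0.00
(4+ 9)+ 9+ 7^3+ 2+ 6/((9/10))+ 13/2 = 2281/6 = 380.17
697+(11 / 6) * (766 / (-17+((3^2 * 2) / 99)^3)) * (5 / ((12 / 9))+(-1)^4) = 82642759 / 271428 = 304.47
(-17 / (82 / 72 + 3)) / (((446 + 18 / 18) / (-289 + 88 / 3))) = 2.39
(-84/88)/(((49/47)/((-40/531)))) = 940/13629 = 0.07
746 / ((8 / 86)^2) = 689677 / 8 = 86209.62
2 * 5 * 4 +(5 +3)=48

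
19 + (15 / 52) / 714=235149 / 12376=19.00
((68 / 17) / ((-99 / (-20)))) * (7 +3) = 800 / 99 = 8.08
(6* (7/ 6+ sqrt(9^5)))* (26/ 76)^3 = 3218605/ 54872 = 58.66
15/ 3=5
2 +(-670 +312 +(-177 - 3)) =-536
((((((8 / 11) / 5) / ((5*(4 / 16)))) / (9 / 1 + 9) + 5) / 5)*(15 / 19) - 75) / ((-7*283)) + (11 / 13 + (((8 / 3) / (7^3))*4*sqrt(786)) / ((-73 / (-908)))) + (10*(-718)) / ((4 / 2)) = -1448848311283 / 403678275 + 29056*sqrt(786) / 75117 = -3578.27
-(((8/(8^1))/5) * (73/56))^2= -5329/78400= -0.07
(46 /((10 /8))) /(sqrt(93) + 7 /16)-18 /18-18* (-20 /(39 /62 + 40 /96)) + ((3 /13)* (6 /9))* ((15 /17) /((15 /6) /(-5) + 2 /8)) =2048* sqrt(93) /5165 + 152102832491 /444029885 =346.37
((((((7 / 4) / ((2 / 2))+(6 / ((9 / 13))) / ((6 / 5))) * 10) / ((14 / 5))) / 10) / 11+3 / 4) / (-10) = -5773 / 55440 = -0.10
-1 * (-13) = 13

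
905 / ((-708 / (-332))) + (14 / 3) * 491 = 160227 / 59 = 2715.71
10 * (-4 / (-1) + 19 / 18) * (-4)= -1820 / 9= -202.22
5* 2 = 10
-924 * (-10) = 9240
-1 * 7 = -7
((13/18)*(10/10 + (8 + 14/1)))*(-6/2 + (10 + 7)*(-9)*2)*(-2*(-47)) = -1447459/3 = -482486.33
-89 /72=-1.24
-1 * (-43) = 43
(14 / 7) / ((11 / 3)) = 6 / 11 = 0.55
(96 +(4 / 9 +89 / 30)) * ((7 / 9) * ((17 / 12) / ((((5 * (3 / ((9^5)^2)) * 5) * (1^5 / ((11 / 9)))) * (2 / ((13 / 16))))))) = 80912476303659 / 32000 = 2528514884.49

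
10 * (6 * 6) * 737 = 265320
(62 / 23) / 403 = 2 / 299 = 0.01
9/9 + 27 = 28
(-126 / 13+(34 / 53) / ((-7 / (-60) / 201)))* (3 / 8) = 7925661 / 19292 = 410.83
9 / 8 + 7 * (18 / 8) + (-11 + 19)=199 / 8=24.88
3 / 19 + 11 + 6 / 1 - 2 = 288 / 19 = 15.16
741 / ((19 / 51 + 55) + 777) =37791 / 42451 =0.89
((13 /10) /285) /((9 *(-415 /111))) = -481 /3548250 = -0.00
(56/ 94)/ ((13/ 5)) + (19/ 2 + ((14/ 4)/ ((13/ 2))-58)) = -58329/ 1222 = -47.73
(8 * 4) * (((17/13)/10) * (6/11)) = 1632/715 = 2.28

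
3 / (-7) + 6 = 39 / 7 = 5.57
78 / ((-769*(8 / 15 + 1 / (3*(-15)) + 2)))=-0.04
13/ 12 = 1.08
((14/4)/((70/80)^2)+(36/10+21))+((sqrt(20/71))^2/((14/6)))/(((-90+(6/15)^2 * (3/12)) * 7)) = 1141218313/39121355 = 29.17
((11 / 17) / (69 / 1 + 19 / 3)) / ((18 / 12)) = 11 / 1921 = 0.01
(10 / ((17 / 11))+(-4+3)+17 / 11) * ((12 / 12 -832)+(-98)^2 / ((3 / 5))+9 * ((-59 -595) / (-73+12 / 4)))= 2102183488 / 19635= 107063.08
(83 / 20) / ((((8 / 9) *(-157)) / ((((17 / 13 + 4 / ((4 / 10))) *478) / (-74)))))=26244351 / 12082720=2.17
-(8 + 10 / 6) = -29 / 3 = -9.67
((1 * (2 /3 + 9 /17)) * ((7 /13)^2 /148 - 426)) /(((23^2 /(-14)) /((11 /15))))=50046830911 /5060990610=9.89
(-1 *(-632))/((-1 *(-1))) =632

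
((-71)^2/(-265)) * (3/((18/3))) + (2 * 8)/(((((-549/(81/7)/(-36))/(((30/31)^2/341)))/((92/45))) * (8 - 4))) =-704114837207/74162013310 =-9.49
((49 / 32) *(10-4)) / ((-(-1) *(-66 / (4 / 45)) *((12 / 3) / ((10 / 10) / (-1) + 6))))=-49 / 3168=-0.02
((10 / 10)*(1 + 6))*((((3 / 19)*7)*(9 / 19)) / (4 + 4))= 1323 / 2888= 0.46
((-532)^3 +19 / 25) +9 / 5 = -150568765.44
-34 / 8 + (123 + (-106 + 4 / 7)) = 373 / 28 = 13.32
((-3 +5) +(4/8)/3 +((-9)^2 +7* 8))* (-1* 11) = -9185/6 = -1530.83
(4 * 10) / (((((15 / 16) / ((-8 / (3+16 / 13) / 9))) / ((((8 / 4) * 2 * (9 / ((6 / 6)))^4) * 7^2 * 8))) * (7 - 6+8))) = -10246851.49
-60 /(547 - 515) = -15 /8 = -1.88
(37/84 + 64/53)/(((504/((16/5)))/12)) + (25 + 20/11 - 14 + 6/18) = 17067884/1285515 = 13.28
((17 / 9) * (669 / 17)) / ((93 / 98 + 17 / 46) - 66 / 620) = 77909510 / 1270407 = 61.33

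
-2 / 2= -1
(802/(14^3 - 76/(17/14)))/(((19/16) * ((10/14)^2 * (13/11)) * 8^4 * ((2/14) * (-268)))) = -334033/125401702400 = -0.00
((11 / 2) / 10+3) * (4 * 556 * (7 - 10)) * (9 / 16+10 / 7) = -6602361 / 140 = -47159.72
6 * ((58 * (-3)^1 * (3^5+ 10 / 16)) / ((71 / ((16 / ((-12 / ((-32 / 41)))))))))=-10852032 / 2911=-3727.94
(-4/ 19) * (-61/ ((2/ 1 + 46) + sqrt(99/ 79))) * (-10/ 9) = -0.29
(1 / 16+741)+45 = 12577 / 16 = 786.06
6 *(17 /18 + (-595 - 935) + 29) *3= -27001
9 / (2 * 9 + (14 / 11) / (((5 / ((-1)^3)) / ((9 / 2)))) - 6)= 165 / 199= 0.83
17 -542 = -525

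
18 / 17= 1.06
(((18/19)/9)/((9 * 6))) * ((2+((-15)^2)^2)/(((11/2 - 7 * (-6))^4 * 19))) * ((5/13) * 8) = 6480256/2064138028875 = 0.00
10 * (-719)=-7190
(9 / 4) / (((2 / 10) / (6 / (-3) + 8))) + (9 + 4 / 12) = 461 / 6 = 76.83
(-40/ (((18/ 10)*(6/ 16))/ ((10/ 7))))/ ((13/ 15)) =-80000/ 819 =-97.68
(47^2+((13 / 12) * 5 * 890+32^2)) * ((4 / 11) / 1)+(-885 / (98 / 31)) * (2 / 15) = 425027 / 147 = 2891.34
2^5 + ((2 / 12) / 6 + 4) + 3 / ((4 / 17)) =439 / 9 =48.78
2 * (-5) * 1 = -10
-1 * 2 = -2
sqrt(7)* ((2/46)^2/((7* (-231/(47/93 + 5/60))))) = -73* sqrt(7)/106068732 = -0.00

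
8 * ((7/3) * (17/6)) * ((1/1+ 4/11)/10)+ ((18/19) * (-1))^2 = 96610/11913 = 8.11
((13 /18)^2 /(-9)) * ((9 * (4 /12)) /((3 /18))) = -169 /162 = -1.04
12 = 12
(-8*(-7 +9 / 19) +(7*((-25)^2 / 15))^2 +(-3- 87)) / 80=14540413 / 13680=1062.90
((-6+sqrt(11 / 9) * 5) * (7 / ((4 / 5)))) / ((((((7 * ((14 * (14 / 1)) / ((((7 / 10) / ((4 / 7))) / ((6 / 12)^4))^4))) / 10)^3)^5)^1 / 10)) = -1782059091182478152357564097560904069232174401093253986701075790378954544644096 / 1136868377216160297393798828125+297009848530413025392927349593484011538695733515542331116845965063159090774016 * sqrt(11) / 682121026329696178436279296875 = -123387529258094340345125200000000000000000000000.00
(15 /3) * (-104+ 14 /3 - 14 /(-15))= -492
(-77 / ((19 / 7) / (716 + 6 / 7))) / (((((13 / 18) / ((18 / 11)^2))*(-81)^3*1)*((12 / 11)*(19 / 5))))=27020 / 789507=0.03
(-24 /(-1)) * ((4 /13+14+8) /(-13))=-6960 /169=-41.18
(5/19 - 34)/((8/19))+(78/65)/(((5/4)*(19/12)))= -302171/3800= -79.52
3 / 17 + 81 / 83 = 1626 / 1411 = 1.15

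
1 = 1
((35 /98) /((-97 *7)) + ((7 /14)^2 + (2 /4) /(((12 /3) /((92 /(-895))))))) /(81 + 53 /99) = 398608353 /137351053280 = 0.00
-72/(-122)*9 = 324/61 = 5.31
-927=-927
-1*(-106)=106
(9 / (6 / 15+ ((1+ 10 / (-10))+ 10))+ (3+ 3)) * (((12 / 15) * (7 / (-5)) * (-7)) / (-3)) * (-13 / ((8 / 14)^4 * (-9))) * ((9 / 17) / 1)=-823543 / 6400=-128.68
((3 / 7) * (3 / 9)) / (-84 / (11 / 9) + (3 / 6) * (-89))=-22 / 17437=-0.00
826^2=682276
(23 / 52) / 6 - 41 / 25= -1.57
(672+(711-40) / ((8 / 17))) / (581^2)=16783 / 2700488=0.01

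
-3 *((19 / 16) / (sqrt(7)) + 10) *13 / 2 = -195 - 741 *sqrt(7) / 224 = -203.75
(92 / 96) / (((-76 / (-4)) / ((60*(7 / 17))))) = 1.25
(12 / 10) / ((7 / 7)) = 6 / 5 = 1.20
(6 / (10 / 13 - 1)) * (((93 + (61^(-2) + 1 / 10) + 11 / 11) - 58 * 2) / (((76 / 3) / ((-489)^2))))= 7599425830191 / 1413980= 5374493.15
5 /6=0.83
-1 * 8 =-8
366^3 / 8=6128487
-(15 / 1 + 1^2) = -16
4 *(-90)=-360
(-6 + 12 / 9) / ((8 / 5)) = -2.92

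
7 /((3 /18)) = 42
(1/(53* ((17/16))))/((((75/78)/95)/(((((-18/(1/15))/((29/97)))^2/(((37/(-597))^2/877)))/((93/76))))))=8585953207246603169280/32157770299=266994668082.25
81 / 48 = 27 / 16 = 1.69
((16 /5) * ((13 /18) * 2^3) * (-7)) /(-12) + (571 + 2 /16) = 628463 /1080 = 581.91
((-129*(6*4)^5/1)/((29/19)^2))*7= -2595680059392/841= -3086420998.09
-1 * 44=-44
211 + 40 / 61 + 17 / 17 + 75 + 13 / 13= 17608 / 61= 288.66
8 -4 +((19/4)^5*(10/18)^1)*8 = 12385103/1152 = 10750.96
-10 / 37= -0.27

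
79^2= 6241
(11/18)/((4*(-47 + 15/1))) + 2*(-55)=-253451/2304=-110.00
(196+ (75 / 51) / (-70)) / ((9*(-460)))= -46643 / 985320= -0.05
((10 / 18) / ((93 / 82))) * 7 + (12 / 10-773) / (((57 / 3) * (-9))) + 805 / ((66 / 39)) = 846018289 / 1749330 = 483.62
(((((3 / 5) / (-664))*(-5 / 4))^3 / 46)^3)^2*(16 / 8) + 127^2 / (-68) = -237.19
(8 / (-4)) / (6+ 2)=-1 / 4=-0.25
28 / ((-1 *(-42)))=2 / 3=0.67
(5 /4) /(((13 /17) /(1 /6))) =85 /312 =0.27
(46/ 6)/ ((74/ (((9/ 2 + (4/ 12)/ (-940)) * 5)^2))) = 3703246583/ 70617312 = 52.44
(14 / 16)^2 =49 / 64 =0.77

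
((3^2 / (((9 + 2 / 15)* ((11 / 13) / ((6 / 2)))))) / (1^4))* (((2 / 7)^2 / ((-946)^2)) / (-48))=-1755 / 264333128752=-0.00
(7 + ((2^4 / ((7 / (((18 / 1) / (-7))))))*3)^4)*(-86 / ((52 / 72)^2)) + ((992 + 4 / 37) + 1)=-574519194844547159 / 36047300653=-15937925.57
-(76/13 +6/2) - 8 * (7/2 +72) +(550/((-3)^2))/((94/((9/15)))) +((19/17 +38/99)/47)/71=-44715522341/73010223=-612.46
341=341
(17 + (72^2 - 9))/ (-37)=-5192/ 37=-140.32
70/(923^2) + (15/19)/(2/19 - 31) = -12737845/500082323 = -0.03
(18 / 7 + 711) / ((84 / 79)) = 131535 / 196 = 671.10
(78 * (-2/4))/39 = -1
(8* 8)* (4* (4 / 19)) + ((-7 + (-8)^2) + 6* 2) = 2335 / 19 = 122.89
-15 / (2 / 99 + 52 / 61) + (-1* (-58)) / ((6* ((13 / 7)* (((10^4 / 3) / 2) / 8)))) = -146986663 / 8563750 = -17.16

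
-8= -8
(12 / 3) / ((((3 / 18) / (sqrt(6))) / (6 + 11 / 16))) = 321*sqrt(6) / 2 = 393.14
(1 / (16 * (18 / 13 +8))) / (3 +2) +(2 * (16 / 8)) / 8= 4893 / 9760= 0.50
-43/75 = -0.57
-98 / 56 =-7 / 4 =-1.75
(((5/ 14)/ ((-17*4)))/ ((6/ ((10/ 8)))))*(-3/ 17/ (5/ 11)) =55/ 129472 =0.00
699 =699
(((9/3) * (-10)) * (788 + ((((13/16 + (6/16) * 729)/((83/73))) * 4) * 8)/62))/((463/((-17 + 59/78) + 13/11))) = 151701481625/170355757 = 890.50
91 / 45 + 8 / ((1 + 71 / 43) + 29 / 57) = 4.55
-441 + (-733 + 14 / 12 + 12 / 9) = -2343 / 2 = -1171.50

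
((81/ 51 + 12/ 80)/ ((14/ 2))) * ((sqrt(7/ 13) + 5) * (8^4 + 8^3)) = 680832 * sqrt(91)/ 7735 + 680832/ 119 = 6560.93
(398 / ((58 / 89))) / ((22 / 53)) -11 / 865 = 811953777 / 551870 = 1471.28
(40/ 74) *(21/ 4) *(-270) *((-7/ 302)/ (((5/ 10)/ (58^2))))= 667585800/ 5587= 119489.14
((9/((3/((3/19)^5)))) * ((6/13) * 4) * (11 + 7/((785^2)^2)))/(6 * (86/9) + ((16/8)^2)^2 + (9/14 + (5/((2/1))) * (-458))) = -3069441584261113824/549842619627504658950625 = -0.00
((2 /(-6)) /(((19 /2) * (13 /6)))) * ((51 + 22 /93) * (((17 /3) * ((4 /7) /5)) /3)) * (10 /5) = -518432 /1447173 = -0.36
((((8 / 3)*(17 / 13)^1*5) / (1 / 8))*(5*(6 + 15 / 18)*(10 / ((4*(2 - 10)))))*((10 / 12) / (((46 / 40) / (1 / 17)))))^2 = 262656250000 / 65173329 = 4030.12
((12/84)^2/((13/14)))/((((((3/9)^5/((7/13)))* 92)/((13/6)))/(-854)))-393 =-450.84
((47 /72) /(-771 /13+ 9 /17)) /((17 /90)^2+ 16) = -155805 /224967748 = -0.00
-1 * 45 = -45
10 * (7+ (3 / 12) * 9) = 185 / 2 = 92.50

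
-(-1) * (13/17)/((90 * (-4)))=-13/6120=-0.00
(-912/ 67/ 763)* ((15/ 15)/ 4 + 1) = -1140/ 51121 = -0.02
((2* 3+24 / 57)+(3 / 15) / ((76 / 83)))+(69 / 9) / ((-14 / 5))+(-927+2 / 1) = -7350367 / 7980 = -921.10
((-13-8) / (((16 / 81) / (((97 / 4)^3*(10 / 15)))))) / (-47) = 517485591 / 24064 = 21504.55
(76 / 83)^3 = 438976 / 571787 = 0.77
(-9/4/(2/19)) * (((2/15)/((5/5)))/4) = -57/80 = -0.71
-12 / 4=-3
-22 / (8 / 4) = -11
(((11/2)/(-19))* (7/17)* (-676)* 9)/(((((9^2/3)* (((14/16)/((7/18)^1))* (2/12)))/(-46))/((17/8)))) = -7001.15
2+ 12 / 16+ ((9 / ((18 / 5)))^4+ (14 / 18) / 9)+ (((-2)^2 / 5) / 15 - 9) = 1067653 / 32400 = 32.95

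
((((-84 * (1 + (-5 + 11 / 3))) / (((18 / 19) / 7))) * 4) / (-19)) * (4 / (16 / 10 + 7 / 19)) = -148960 / 1683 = -88.51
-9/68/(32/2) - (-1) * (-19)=-20681/1088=-19.01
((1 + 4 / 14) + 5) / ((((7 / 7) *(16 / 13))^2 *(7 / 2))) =1859 / 1568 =1.19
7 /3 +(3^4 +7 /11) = 2771 /33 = 83.97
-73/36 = -2.03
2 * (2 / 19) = 4 / 19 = 0.21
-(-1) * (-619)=-619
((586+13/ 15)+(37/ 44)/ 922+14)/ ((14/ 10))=429.19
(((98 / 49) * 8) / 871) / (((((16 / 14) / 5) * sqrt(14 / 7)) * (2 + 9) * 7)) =5 * sqrt(2) / 9581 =0.00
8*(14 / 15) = 112 / 15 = 7.47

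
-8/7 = -1.14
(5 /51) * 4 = 20 /51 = 0.39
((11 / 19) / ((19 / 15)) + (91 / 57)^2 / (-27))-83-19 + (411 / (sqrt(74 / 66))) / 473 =-8915932 / 87723 + 411 * sqrt(1221) / 17501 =-100.82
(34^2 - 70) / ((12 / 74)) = 6697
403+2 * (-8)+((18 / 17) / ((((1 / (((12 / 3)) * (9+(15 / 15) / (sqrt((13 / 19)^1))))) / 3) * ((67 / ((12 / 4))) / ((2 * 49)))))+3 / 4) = 63504 * sqrt(247) / 14807+4052733 / 4556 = 956.94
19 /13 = 1.46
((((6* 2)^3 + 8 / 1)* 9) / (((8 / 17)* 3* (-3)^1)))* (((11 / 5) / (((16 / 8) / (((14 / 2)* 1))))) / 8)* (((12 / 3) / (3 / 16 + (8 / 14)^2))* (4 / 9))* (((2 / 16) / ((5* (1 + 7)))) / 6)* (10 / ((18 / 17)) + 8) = -70490959 / 631800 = -111.57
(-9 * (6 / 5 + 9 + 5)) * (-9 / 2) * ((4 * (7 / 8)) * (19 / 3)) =68229 / 5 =13645.80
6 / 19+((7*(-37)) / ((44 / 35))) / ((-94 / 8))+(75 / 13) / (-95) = 2271626 / 127699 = 17.79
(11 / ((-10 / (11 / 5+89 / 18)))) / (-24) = 0.33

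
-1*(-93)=93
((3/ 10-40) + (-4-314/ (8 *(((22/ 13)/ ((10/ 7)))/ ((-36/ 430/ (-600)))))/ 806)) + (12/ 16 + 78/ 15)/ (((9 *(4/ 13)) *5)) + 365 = 9510526031/ 29560608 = 321.73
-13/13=-1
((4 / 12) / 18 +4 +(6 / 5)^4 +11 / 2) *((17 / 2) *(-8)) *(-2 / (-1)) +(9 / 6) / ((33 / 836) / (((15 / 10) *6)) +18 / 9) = -12152216534 / 7711875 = -1575.78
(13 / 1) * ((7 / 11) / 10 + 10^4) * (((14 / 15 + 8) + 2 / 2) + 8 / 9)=773793813 / 550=1406897.84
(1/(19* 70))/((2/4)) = 1/665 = 0.00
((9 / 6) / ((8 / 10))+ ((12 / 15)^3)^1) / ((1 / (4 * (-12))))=-14322 / 125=-114.58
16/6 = 8/3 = 2.67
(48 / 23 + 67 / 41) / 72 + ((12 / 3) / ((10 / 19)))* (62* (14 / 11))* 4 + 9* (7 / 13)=116690815103 / 48545640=2403.73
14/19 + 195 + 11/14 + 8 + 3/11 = 599231/2926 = 204.80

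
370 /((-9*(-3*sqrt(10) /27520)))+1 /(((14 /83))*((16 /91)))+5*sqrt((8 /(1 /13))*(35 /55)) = 1079 /32+10*sqrt(2002) /11+1018240*sqrt(10) /27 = 119332.08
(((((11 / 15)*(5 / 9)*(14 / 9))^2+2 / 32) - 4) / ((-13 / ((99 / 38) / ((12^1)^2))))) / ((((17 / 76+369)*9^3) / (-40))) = -16703155 / 22840934536368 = -0.00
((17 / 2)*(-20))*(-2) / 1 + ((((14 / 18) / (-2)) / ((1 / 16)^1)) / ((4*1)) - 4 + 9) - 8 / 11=33929 / 99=342.72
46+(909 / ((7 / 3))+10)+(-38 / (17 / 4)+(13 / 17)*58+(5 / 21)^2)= 3606356 / 7497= 481.04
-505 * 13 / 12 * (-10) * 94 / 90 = 308555 / 54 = 5713.98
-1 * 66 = -66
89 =89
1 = 1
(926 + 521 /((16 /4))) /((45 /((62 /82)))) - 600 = -859405 /1476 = -582.25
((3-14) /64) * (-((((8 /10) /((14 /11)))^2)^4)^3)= 28402531548236014430933549318144 /11419131242070580387175083160400390625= 0.00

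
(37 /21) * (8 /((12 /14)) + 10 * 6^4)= 1439596 /63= 22850.73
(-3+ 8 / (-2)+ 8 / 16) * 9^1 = -117 / 2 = -58.50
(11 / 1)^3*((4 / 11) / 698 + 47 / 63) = 21847639 / 21987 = 993.66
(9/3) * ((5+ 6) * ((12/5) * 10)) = 792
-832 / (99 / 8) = -6656 / 99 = -67.23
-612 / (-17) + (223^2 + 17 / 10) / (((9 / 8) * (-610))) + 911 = 4000987 / 4575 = 874.53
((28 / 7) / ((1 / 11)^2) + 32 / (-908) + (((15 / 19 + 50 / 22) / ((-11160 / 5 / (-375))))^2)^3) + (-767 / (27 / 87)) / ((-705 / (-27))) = 1119926431403844756116167213518251 / 2876531455249993680885567894105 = 389.33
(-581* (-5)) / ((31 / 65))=188825 / 31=6091.13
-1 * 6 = -6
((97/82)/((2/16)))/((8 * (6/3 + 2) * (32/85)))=8245/10496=0.79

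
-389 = -389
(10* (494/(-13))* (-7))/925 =532/185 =2.88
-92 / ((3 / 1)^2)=-92 / 9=-10.22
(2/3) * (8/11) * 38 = 608/33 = 18.42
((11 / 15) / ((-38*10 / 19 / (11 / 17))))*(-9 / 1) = 363 / 1700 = 0.21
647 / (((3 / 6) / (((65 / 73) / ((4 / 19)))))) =799045 / 146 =5472.91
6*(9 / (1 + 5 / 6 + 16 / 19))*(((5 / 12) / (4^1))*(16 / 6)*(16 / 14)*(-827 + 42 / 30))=-11294208 / 2135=-5290.03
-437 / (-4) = 437 / 4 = 109.25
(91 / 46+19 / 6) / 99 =355 / 6831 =0.05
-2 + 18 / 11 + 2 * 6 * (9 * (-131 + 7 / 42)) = -155434 / 11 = -14130.36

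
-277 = -277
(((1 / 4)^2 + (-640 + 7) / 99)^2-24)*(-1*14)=-31393831 / 139392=-225.22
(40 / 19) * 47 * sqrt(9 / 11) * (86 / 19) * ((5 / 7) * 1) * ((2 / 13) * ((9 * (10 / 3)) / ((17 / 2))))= 291024000 * sqrt(11) / 6143137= 157.12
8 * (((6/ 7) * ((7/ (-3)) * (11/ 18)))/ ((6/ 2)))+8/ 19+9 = 6.16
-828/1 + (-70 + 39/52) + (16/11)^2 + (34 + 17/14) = -2913409/3388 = -859.92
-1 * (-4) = 4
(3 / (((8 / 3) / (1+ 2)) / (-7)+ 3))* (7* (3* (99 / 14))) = 56133 / 362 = 155.06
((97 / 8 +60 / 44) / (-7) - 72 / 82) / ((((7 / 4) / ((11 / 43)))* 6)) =-70843 / 1036644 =-0.07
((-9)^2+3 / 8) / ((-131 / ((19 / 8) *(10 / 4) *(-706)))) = 21831285 / 8384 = 2603.92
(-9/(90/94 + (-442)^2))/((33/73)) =-0.00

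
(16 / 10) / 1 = 8 / 5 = 1.60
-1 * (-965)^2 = -931225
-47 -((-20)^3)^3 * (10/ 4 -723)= -368896000000047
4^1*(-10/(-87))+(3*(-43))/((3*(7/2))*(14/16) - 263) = 342008/353307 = 0.97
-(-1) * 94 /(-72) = -47 /36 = -1.31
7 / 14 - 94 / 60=-16 / 15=-1.07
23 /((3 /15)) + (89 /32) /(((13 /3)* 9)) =143609 /1248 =115.07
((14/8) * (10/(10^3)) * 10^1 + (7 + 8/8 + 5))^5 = 40649300451407/102400000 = 396965.82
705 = 705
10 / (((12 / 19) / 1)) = 95 / 6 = 15.83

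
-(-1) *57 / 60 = 19 / 20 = 0.95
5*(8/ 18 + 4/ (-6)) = -10/ 9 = -1.11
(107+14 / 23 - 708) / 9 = -4603 / 69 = -66.71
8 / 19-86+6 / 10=-8073 / 95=-84.98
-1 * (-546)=546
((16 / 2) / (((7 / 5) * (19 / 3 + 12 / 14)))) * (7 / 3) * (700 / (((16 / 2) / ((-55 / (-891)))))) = 122500 / 12231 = 10.02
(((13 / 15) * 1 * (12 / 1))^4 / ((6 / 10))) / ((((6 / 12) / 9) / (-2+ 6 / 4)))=-175478.78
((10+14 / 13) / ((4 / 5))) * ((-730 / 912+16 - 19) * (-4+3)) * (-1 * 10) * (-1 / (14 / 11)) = 1429725 / 3458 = 413.45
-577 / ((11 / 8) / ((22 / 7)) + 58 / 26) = -120016 / 555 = -216.25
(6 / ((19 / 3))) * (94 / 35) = 1692 / 665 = 2.54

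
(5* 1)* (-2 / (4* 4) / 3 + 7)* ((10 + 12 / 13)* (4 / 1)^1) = 59285 / 39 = 1520.13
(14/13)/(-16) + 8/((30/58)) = 24023/1560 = 15.40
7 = 7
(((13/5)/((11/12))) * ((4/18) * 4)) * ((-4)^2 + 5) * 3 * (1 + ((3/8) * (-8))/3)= 0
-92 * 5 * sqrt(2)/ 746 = -0.87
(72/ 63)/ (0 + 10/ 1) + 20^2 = 14004/ 35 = 400.11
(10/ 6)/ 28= 0.06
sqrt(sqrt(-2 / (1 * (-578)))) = sqrt(17) / 17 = 0.24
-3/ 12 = -1/ 4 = -0.25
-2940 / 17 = -172.94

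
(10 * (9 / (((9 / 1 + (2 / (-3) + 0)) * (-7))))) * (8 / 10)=-216 / 175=-1.23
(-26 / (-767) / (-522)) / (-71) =1 / 1093329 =0.00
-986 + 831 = -155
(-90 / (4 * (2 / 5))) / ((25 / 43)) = -96.75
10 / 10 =1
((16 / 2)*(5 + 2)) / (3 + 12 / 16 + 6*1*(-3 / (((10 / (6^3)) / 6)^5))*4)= -700000 / 32905425960519909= -0.00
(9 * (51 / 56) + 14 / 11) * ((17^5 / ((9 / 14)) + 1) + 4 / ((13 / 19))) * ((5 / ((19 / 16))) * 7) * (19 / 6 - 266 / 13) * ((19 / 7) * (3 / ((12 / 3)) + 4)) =-193172309643899125 / 1405404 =-137449665465.52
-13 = -13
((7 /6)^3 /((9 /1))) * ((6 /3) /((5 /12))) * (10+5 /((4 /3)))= 3773 /324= 11.65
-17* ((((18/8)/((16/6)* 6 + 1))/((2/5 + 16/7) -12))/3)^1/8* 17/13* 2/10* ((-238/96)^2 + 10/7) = 2076839/104153088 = 0.02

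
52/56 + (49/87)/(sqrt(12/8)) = 49 * sqrt(6)/261 + 13/14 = 1.39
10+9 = 19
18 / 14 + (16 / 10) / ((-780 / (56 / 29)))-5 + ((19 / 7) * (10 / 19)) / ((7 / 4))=-4020538 / 1385475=-2.90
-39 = -39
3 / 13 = 0.23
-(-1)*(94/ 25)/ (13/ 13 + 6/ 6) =47/ 25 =1.88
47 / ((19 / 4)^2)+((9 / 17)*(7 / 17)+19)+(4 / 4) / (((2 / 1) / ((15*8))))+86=17454356 / 104329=167.30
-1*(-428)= 428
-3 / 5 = -0.60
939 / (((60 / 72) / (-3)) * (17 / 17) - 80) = -16902 / 1445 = -11.70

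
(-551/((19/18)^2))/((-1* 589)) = 9396/11191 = 0.84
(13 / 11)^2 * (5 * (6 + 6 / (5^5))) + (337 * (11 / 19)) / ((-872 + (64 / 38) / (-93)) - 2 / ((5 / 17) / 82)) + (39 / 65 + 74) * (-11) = -743927009264911 / 955194872500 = -778.82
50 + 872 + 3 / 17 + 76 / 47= 923.79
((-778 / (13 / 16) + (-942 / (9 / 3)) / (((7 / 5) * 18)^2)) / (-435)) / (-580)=-98863249 / 26035846200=-0.00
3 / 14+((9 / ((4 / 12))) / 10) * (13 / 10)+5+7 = 11007 / 700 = 15.72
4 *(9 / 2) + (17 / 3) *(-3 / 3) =37 / 3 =12.33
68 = 68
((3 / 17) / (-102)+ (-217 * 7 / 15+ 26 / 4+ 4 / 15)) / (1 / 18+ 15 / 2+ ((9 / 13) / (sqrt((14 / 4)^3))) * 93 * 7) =290780217 / 1906118710-24070850271 * sqrt(14) / 64808036140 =-1.24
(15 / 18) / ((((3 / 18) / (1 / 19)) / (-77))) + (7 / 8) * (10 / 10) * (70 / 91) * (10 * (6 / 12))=-16695 / 988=-16.90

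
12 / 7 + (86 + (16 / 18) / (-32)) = 22097 / 252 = 87.69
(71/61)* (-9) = -639/61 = -10.48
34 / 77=0.44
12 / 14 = 6 / 7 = 0.86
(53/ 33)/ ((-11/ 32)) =-1696/ 363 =-4.67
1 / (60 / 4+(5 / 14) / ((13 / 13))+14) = 14 / 411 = 0.03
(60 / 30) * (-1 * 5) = -10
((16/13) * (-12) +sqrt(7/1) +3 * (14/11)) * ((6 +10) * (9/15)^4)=-17.22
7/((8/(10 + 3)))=91/8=11.38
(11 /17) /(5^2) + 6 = 2561 /425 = 6.03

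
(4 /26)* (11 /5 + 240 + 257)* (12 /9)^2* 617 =84241.07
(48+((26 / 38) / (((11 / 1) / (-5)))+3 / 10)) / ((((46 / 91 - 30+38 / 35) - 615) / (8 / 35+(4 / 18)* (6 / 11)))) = -263379922 / 10095518235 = -0.03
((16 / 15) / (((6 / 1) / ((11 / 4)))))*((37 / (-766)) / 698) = -407 / 12030030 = -0.00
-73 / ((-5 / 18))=1314 / 5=262.80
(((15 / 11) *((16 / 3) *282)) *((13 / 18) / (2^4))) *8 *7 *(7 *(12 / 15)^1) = 958048 / 33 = 29031.76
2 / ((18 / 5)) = 5 / 9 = 0.56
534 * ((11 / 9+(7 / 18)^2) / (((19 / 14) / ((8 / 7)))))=617.62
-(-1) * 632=632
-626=-626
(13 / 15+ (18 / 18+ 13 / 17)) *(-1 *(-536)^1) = 359656 / 255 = 1410.42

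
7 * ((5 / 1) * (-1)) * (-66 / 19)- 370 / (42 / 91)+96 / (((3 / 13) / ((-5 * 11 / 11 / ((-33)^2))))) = -14111215 / 20691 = -682.00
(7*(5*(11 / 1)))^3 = 57066625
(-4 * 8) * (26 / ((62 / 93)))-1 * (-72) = -1176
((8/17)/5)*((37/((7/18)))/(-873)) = -592/57715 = -0.01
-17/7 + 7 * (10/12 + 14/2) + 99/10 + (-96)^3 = -92890738/105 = -884673.70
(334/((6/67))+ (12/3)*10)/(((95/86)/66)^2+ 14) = 121447260528/451046689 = 269.26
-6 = -6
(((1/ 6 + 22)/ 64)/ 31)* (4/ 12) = 133/ 35712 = 0.00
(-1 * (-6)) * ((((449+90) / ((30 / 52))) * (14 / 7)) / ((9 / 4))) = 224224 / 45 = 4982.76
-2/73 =-0.03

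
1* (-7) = -7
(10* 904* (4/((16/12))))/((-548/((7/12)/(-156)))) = 3955/21372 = 0.19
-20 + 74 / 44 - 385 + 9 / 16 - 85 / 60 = -213403 / 528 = -404.17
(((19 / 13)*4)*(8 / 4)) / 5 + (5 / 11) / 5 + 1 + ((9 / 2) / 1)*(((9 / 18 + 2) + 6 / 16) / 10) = 21613 / 4576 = 4.72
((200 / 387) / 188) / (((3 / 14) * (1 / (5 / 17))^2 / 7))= 122500 / 15769863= 0.01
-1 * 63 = -63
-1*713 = -713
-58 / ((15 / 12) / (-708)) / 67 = 164256 / 335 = 490.32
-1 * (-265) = 265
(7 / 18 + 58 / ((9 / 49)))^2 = 3598609 / 36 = 99961.36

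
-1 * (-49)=49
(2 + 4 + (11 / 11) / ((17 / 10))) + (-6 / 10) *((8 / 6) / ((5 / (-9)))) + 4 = 5112 / 425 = 12.03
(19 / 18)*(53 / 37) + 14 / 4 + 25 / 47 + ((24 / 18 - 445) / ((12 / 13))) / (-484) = 181885 / 27824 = 6.54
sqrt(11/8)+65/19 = sqrt(22)/4+65/19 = 4.59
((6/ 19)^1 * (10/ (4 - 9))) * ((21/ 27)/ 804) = -7/ 11457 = -0.00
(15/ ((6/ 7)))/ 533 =35/ 1066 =0.03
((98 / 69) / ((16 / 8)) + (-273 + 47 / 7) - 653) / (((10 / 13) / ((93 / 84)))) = -22349977 / 16905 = -1322.09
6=6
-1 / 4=-0.25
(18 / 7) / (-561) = -6 / 1309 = -0.00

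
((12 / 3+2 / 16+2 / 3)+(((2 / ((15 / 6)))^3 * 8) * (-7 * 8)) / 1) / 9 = -673753 / 27000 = -24.95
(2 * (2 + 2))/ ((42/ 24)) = 32/ 7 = 4.57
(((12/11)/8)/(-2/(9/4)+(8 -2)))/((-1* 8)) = -27/8096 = -0.00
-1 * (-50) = 50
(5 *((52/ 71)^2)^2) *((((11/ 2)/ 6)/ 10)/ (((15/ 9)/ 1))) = 10053472/ 127058405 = 0.08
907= 907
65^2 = 4225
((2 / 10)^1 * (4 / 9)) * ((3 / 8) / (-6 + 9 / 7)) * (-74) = 259 / 495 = 0.52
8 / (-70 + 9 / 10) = -80 / 691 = -0.12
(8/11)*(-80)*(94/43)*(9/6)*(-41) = 3699840/473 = 7822.07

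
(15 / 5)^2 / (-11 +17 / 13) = -13 / 14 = -0.93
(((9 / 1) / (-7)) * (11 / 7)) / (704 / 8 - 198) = 0.02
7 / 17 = 0.41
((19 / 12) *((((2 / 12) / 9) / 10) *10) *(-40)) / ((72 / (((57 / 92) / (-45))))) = 361 / 1609632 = 0.00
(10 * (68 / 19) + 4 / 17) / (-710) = -5818 / 114665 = -0.05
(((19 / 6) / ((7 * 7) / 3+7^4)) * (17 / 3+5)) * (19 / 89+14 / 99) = 237652 / 47923029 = 0.00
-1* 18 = -18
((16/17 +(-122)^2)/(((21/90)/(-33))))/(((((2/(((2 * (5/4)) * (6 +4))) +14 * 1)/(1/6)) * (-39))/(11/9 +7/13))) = 90498375/80444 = 1124.99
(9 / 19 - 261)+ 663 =7647 / 19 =402.47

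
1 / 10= 0.10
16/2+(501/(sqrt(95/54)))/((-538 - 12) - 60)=8 - 1503 * sqrt(570)/57950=7.38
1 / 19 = 0.05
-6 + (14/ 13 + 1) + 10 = 6.08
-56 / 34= -28 / 17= -1.65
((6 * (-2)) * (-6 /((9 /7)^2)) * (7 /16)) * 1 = 343 /18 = 19.06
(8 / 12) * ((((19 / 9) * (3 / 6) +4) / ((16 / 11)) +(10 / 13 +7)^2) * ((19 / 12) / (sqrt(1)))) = 59034083 / 876096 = 67.38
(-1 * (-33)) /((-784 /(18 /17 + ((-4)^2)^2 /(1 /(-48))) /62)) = 32065.16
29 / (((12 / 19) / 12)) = 551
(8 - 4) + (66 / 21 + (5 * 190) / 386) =12975 / 1351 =9.60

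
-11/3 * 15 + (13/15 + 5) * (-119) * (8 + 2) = -21109/3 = -7036.33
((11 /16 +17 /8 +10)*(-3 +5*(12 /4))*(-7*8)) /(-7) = 1230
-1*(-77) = 77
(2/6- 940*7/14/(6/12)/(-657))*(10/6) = 5795/1971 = 2.94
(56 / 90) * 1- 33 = -32.38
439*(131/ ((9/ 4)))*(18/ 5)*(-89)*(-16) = 655142528/ 5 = 131028505.60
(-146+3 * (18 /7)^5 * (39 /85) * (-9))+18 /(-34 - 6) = -8795731367 /5714380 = -1539.23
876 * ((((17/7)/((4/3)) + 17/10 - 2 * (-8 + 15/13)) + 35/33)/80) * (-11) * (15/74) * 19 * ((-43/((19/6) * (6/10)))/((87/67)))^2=-3325113429437105/1291231032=-2575149.87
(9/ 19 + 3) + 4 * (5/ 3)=578/ 57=10.14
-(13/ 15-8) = 107/ 15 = 7.13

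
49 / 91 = 7 / 13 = 0.54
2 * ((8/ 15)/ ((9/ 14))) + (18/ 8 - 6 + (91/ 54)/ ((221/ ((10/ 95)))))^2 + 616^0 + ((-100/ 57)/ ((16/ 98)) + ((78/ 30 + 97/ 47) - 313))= -17293521249169/ 57193992432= -302.37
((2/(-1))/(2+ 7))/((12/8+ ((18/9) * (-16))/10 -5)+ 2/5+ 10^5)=-20/8999433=-0.00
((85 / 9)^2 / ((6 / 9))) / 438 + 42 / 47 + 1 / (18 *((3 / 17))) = 1682921 / 1111644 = 1.51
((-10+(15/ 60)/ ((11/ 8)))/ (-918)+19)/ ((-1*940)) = -0.02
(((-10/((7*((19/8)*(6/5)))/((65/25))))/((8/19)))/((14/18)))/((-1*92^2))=195/414736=0.00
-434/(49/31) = -1922/7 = -274.57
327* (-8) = -2616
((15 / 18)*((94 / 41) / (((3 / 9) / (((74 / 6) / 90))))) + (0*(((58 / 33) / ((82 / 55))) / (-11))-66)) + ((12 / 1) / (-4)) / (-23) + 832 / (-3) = -17436581 / 50922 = -342.42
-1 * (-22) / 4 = 11 / 2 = 5.50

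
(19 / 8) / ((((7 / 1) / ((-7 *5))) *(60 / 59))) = -1121 / 96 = -11.68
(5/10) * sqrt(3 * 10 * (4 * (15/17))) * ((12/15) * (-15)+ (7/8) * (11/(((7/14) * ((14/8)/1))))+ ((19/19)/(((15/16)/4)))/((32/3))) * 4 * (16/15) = -192 * sqrt(34)/85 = -13.17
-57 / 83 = -0.69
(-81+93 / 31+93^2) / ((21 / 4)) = 11428 / 7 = 1632.57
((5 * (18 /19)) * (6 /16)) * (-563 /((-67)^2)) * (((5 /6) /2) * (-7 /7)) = 126675 /1364656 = 0.09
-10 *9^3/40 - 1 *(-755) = 2291/4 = 572.75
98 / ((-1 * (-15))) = 98 / 15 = 6.53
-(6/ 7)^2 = -36/ 49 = -0.73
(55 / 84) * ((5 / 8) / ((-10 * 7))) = -55 / 9408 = -0.01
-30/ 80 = -3/ 8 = -0.38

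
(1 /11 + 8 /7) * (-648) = -799.48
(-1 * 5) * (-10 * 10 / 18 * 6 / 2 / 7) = 250 / 21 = 11.90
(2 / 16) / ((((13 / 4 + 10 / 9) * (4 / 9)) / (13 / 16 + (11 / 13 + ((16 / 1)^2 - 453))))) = -3291111 / 261248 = -12.60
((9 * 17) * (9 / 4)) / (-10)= -1377 / 40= -34.42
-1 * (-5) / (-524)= -5 / 524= -0.01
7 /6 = 1.17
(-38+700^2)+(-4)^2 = 489978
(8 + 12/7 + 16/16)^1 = 75/7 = 10.71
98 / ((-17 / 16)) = -1568 / 17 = -92.24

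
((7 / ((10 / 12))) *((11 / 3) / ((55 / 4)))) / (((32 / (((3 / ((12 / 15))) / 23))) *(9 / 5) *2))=7 / 2208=0.00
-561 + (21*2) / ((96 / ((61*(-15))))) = -15381 / 16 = -961.31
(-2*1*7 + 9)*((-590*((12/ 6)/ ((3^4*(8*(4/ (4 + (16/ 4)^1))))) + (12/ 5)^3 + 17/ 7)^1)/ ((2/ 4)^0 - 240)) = -568937/ 2835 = -200.68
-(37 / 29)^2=-1369 / 841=-1.63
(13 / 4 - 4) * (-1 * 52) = 39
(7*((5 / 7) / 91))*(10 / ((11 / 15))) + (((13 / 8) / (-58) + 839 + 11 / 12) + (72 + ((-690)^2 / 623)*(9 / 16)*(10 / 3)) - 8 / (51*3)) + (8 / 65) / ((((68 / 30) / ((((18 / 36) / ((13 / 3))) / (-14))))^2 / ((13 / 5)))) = 22948475970375499 / 9784165927536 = 2345.47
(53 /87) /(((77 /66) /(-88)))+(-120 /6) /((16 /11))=-59.70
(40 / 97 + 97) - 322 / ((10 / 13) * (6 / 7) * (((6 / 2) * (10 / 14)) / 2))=-7822004 / 21825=-358.40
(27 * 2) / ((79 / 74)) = 3996 / 79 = 50.58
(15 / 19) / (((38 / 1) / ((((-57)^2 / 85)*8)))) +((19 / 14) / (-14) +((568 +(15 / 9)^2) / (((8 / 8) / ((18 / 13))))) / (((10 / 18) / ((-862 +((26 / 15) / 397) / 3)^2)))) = 8118273211632558933013 / 7680365374500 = 1057016537.08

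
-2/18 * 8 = -8/9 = -0.89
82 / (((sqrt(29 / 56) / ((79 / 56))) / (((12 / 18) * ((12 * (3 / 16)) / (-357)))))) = -3239 * sqrt(406) / 96628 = -0.68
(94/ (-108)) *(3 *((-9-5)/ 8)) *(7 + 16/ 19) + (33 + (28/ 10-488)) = -2847943/ 6840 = -416.37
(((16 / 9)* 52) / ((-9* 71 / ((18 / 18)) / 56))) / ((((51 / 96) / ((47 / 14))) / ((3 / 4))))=-1251328 / 32589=-38.40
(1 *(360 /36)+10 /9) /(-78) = -50 /351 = -0.14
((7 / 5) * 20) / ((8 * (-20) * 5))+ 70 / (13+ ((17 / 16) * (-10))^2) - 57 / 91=-2206587 / 20948200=-0.11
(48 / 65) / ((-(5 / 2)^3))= -384 / 8125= -0.05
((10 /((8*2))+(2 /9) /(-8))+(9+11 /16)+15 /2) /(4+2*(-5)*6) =-2561 /8064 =-0.32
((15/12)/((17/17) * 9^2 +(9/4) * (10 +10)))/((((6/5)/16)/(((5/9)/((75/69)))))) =115/1701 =0.07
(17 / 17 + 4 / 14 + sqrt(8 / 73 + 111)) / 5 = 9 / 35 + sqrt(592103) / 365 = 2.37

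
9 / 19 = 0.47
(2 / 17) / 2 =1 / 17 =0.06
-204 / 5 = -40.80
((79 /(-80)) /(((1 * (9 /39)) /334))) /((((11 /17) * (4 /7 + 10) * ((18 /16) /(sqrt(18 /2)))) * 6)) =-20409571 /219780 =-92.86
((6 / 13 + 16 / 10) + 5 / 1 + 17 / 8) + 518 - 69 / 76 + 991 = 14990713 / 9880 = 1517.28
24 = 24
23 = 23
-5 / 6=-0.83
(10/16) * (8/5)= 1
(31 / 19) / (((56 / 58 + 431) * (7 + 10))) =899 / 4046221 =0.00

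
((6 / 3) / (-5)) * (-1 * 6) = 12 / 5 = 2.40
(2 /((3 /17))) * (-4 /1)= -136 /3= -45.33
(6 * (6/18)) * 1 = 2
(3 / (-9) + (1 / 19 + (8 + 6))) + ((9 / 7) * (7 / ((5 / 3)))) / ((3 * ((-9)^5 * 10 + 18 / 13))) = 3334947739 / 243084480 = 13.72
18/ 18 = 1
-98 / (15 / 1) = -98 / 15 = -6.53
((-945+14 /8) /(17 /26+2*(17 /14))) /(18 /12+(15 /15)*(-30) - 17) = 343 /51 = 6.73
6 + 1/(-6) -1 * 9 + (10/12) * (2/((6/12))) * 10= 181/6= 30.17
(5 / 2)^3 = 15.62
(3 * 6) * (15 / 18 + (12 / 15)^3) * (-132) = -399564 / 125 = -3196.51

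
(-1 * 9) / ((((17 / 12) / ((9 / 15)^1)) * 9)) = -36 / 85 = -0.42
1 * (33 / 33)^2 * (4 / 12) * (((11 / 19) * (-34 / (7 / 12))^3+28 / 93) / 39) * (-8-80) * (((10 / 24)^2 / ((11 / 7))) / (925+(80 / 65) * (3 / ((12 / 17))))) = 868490346250 / 84810905739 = 10.24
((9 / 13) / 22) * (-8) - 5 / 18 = -1363 / 2574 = -0.53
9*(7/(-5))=-63/5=-12.60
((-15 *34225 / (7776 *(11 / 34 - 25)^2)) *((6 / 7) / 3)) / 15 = -0.00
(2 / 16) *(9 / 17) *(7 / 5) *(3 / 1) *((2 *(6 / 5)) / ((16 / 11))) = 6237 / 13600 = 0.46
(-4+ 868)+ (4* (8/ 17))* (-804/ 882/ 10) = 10793536/ 12495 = 863.83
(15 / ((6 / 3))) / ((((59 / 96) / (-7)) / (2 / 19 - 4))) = 372960 / 1121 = 332.70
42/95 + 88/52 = 2.13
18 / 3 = 6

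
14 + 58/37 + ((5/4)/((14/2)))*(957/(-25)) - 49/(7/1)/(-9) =443339/46620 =9.51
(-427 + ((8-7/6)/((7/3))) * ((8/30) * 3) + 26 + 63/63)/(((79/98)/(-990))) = 38580696/79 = 488363.24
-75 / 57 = -25 / 19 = -1.32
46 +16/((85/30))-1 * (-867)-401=8800/17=517.65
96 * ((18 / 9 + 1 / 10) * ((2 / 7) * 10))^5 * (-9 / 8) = -839808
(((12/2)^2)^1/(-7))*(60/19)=-2160/133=-16.24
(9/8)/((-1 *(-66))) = 3/176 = 0.02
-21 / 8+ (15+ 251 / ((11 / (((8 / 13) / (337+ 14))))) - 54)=-41.58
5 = 5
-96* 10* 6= -5760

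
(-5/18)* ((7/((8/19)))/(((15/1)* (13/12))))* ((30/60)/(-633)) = 133/592488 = 0.00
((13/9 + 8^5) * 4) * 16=18875200/9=2097244.44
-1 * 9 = -9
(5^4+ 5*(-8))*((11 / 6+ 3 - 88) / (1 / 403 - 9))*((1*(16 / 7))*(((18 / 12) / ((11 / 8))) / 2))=941133960 / 139601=6741.60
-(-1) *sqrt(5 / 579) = sqrt(2895) / 579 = 0.09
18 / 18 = 1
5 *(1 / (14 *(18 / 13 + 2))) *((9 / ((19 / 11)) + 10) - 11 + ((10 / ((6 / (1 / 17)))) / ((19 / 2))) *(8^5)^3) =259884566568250 / 6783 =38314103872.66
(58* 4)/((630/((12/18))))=232/945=0.25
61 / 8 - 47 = -315 / 8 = -39.38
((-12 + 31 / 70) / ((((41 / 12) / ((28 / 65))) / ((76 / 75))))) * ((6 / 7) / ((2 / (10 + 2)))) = -17707392 / 2331875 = -7.59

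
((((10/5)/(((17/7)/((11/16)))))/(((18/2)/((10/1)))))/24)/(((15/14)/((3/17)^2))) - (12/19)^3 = -0.25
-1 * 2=-2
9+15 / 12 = 41 / 4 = 10.25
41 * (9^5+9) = 2421378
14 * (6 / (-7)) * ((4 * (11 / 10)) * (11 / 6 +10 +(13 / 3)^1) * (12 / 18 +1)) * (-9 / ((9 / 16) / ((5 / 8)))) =14226.67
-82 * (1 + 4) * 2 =-820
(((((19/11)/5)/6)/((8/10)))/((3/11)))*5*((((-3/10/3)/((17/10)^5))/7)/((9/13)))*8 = -12350000/805058919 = -0.02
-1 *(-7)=7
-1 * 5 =-5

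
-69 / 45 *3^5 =-1863 / 5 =-372.60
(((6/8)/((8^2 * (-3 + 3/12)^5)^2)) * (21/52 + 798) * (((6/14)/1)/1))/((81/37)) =390128/337186519813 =0.00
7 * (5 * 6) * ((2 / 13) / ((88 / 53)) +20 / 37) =1407105 / 10582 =132.97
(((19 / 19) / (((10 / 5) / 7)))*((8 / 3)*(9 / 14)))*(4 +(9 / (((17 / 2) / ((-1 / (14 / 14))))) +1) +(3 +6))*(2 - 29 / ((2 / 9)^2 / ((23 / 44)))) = -805125 / 34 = -23680.15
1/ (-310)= -1/ 310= -0.00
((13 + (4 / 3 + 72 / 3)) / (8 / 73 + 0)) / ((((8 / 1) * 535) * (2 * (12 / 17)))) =28543 / 493056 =0.06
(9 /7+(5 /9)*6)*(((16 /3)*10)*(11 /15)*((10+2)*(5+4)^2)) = 175597.71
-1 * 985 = -985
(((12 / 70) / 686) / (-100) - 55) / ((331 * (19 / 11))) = -0.10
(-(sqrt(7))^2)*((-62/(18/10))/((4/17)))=18445/18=1024.72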